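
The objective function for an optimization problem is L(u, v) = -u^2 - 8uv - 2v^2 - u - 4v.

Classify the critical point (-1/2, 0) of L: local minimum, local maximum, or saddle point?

saddle point

The Hessian of L is constant: H = [[-2, -8], [-8, -4]].
det(H) = (-2)·(-4) − (-8)² = -56.
Since det(H) < 0, H is indefinite and the critical point is a saddle point.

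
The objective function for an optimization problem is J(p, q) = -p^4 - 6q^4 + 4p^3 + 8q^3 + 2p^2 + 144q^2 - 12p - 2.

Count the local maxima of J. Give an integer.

J separates as a function of p plus a function of q, so ∇J=0 decouples.
∂J/∂p = -4(p - 3)(p - 1)(p + 1) = 0 at p ∈ {-1, 1, 3}; ∂J/∂q = -24q(q - 4)(q + 3) = 0 at q ∈ {-3, 0, 4}.
The Hessian is diagonal: diag(J_pp, J_qq). Second derivatives: J_pp(-1)=-32, J_pp(1)=16, J_pp(3)=-32; J_qq(-3)=-504, J_qq(0)=288, J_qq(4)=-672.
Local maxima occur where both diagonal entries negative: (-1, -3), (-1, 4), (3, -3), (3, 4). Count: 4.

4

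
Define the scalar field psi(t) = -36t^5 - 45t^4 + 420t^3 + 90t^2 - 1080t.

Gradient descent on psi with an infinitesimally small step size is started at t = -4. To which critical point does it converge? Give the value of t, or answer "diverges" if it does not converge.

-3

psi'(t) = -180(t - 2)(t - 1)(t + 1)(t + 3), so psi'(-4) = -16200.
Gradient descent moves in the -psi' direction, i.e. t is increasing.
The nearest critical point in that direction is t = -3, where psi'' = 7200 > 0 (a local minimum). The iterate converges there.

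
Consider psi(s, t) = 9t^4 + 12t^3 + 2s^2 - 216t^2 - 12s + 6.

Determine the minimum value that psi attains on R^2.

-1932

psi(s,t) separates as P(s) + Q(t) + 6, so its minimum is min P + min Q + 6.
P'(s) = 4s - 12 vanishes at s ∈ {3}; Q'(t) = 36t(t - 3)(t + 4) vanishes at t ∈ {-4, 0, 3}.
Local minima of P (where P''>0): P(3)=-18. Local minima of Q: Q(-4)=-1920, Q(3)=-891.
So the global minimum of psi is P(3) + Q(-4) + 6 = -18 − 1920 + 6 = -1932, attained at (3, -4).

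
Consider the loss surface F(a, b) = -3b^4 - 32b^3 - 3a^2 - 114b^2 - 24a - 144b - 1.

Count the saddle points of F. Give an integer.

1

F separates as a function of a plus a function of b, so ∇F=0 decouples.
∂F/∂a = -6(a + 4) = 0 at a ∈ {-4}; ∂F/∂b = -12(b + 1)(b + 3)(b + 4) = 0 at b ∈ {-4, -3, -1}.
The Hessian is diagonal: diag(F_aa, F_bb). Second derivatives: F_aa(-4)=-6; F_bb(-4)=-36, F_bb(-3)=24, F_bb(-1)=-72.
Saddle points occur where the two diagonal entries have opposite signs: (-4, -3). Count: 1.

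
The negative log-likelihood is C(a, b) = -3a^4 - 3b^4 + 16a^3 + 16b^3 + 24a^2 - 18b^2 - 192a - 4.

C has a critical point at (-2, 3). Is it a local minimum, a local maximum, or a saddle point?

The mixed partial ∂²C/∂a∂b is 0, so the Hessian at any point is diag(C_aa, C_bb) = diag(12(-3a^2 + 8a + 4), 12(-3b^2 + 8b - 3)).
At (-2, 3): H = diag(-288, -72).
Both eigenvalues are negative, so H is negative definite: a local maximum.

local maximum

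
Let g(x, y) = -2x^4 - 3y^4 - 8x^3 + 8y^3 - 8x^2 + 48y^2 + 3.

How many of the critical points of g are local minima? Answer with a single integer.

g separates as a function of x plus a function of y, so ∇g=0 decouples.
∂g/∂x = -8x(x + 1)(x + 2) = 0 at x ∈ {-2, -1, 0}; ∂g/∂y = -12y(y - 4)(y + 2) = 0 at y ∈ {-2, 0, 4}.
The Hessian is diagonal: diag(g_xx, g_yy). Second derivatives: g_xx(-2)=-16, g_xx(-1)=8, g_xx(0)=-16; g_yy(-2)=-144, g_yy(0)=96, g_yy(4)=-288.
Local minima occur where both diagonal entries positive: (-1, 0). Count: 1.

1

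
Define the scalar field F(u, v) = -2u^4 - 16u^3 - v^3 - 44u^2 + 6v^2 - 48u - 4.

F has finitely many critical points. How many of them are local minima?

F separates as a function of u plus a function of v, so ∇F=0 decouples.
∂F/∂u = -8(u + 1)(u + 2)(u + 3) = 0 at u ∈ {-3, -2, -1}; ∂F/∂v = -3v(v - 4) = 0 at v ∈ {0, 4}.
The Hessian is diagonal: diag(F_uu, F_vv). Second derivatives: F_uu(-3)=-16, F_uu(-2)=8, F_uu(-1)=-16; F_vv(0)=12, F_vv(4)=-12.
Local minima occur where both diagonal entries positive: (-2, 0). Count: 1.

1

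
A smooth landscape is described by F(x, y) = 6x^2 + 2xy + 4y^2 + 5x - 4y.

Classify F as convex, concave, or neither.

F is quadratic, so its Hessian is the constant matrix H = [[12, 2], [2, 8]].
det(H) = 92, tr(H) = 20.
det(H) > 0 and tr(H) > 0, so H is positive definite everywhere: convex.

convex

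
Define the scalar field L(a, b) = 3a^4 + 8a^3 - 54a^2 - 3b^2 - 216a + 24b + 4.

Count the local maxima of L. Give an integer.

L separates as a function of a plus a function of b, so ∇L=0 decouples.
∂L/∂a = 12(a - 3)(a + 2)(a + 3) = 0 at a ∈ {-3, -2, 3}; ∂L/∂b = -6(b - 4) = 0 at b ∈ {4}.
The Hessian is diagonal: diag(L_aa, L_bb). Second derivatives: L_aa(-3)=72, L_aa(-2)=-60, L_aa(3)=360; L_bb(4)=-6.
Local maxima occur where both diagonal entries negative: (-2, 4). Count: 1.

1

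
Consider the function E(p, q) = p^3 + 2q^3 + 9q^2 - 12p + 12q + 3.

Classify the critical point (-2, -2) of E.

The mixed partial ∂²E/∂p∂q is 0, so the Hessian at any point is diag(E_pp, E_qq) = diag(6p, 6(2q + 3)).
At (-2, -2): H = diag(-12, -6).
Both eigenvalues are negative, so H is negative definite: a local maximum.

local maximum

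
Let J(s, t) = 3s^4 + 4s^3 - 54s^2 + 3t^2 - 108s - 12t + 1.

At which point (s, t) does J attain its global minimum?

J(s,t) separates as P(s) + Q(t) + 1, so its minimum is min P + min Q + 1.
P'(s) = 12(s - 3)(s + 1)(s + 3) vanishes at s ∈ {-3, -1, 3}; Q'(t) = 6(t - 2) vanishes at t ∈ {2}.
Local minima of P (where P''>0): P(-3)=-27, P(3)=-459. Local minima of Q: Q(2)=-12.
So the global minimum of J is P(3) + Q(2) + 1 = -459 − 12 + 1 = -470, attained at (3, 2).

(3, 2)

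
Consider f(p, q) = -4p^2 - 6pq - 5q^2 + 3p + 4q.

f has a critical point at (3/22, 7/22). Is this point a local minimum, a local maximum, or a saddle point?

The Hessian of f is constant: H = [[-8, -6], [-6, -10]].
det(H) = (-8)·(-10) − (-6)² = 44.
det(H) > 0 and tr(H) = -18 < 0, so H is negative definite and the point is a local maximum.

local maximum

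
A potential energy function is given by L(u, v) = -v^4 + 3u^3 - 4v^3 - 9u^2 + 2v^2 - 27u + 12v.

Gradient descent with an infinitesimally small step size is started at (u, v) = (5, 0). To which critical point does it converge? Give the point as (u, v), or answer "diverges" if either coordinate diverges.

L is separable, so gradient descent decouples: u follows -∂L/∂u, v follows -∂L/∂v.
∂L/∂u = 9(u - 3)(u + 1); at u=5 this is 108, so u decreases.
∂L/∂v = -4(v - 1)(v + 1)(v + 3); at v=0 this is 12, so v decreases.
u converges to its nearest critical value 3 (a local min of the u-part); v converges to -1. The iterate converges to (3, -1).

(3, -1)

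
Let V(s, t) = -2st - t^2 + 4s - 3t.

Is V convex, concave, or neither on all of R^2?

neither

V is quadratic, so its Hessian is the constant matrix H = [[0, -2], [-2, -2]].
det(H) = -4, tr(H) = -2.
det(H) < 0, so H is indefinite: neither convex nor concave.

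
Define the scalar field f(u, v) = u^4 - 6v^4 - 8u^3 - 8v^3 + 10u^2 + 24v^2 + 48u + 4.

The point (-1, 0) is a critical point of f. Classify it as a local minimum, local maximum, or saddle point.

The mixed partial ∂²f/∂u∂v is 0, so the Hessian at any point is diag(f_uu, f_vv) = diag(4(3u^2 - 12u + 5), 24(-3v^2 - 2v + 2)).
At (-1, 0): H = diag(80, 48).
Both eigenvalues are positive, so H is positive definite: a local minimum.

local minimum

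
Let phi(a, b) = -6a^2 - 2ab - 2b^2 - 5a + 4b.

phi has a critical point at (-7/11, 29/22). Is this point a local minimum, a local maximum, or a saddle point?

The Hessian of phi is constant: H = [[-12, -2], [-2, -4]].
det(H) = (-12)·(-4) − (-2)² = 44.
det(H) > 0 and tr(H) = -16 < 0, so H is negative definite and the point is a local maximum.

local maximum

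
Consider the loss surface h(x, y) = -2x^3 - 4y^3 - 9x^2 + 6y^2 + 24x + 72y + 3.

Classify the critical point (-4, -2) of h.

local minimum

The mixed partial ∂²h/∂x∂y is 0, so the Hessian at any point is diag(h_xx, h_yy) = diag(-6(2x + 3), 12(-2y + 1)).
At (-4, -2): H = diag(30, 60).
Both eigenvalues are positive, so H is positive definite: a local minimum.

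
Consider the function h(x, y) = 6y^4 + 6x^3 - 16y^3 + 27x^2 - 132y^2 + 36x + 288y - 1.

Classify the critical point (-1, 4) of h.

The mixed partial ∂²h/∂x∂y is 0, so the Hessian at any point is diag(h_xx, h_yy) = diag(18(2x + 3), 24(3y^2 - 4y - 11)).
At (-1, 4): H = diag(18, 504).
Both eigenvalues are positive, so H is positive definite: a local minimum.

local minimum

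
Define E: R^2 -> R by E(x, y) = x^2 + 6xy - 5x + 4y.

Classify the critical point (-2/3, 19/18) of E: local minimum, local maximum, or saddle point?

The Hessian of E is constant: H = [[2, 6], [6, 0]].
det(H) = 2·0 − 6² = -36.
Since det(H) < 0, H is indefinite and the critical point is a saddle point.

saddle point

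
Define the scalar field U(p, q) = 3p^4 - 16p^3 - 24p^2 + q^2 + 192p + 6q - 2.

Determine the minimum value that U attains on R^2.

-315

U(p,q) separates as A(p) + B(q) − 2, so its minimum is min A + min B − 2.
A'(p) = 12(p - 4)(p - 2)(p + 2) vanishes at p ∈ {-2, 2, 4}; B'(q) = 2q + 6 vanishes at q ∈ {-3}.
Local minima of A (where A''>0): A(-2)=-304, A(4)=128. Local minima of B: B(-3)=-9.
So the global minimum of U is A(-2) + B(-3) − 2 = -304 − 9 − 2 = -315, attained at (-2, -3).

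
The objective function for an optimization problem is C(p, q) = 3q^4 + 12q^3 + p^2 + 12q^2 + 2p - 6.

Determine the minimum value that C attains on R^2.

-7

C(p,q) separates as A(p) + B(q) − 6, so its minimum is min A + min B − 6.
A'(p) = 2p + 2 vanishes at p ∈ {-1}; B'(q) = 12q(q + 1)(q + 2) vanishes at q ∈ {-2, -1, 0}.
Local minima of A (where A''>0): A(-1)=-1. Local minima of B: B(-2)=0, B(0)=0.
So the global minimum of C is A(-1) + B(-2) − 6 = -1 + 0 − 6 = -7, attained at (-1, -2).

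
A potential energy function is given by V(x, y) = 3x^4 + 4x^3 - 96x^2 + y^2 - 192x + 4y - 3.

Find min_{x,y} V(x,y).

V(x,y) separates as P(x) + Q(y) − 3, so its minimum is min P + min Q − 3.
P'(x) = 12(x - 4)(x + 1)(x + 4) vanishes at x ∈ {-4, -1, 4}; Q'(y) = 2y + 4 vanishes at y ∈ {-2}.
Local minima of P (where P''>0): P(-4)=-256, P(4)=-1280. Local minima of Q: Q(-2)=-4.
So the global minimum of V is P(4) + Q(-2) − 3 = -1280 − 4 − 3 = -1287, attained at (4, -2).

-1287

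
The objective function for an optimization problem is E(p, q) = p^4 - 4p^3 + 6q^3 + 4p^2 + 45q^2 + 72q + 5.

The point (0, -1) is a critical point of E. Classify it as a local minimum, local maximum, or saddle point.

The mixed partial ∂²E/∂p∂q is 0, so the Hessian at any point is diag(E_pp, E_qq) = diag(4(3p^2 - 6p + 2), 18(2q + 5)).
At (0, -1): H = diag(8, 54).
Both eigenvalues are positive, so H is positive definite: a local minimum.

local minimum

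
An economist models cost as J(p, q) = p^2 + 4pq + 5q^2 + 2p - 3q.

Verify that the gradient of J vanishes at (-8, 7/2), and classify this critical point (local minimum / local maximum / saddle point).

local minimum

∇J = (2p + 4q + 2, 4p + 10q - 3); substituting (-8, 7/2) gives ∇J = (0, 0), so (-8, 7/2) is indeed a critical point.
The Hessian of J is constant: H = [[2, 4], [4, 10]].
det(H) = 2·10 − 4² = 4.
det(H) > 0 and tr(H) = 12 > 0, so H is positive definite and the point is a local minimum.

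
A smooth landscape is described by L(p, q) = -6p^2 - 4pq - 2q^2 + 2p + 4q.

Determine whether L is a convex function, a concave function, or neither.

L is quadratic, so its Hessian is the constant matrix H = [[-12, -4], [-4, -4]].
det(H) = 32, tr(H) = -16.
det(H) > 0 and tr(H) < 0, so H is negative definite everywhere: concave.

concave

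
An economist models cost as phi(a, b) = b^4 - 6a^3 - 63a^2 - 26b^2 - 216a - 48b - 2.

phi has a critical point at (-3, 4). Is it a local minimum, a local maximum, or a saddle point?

The mixed partial ∂²phi/∂a∂b is 0, so the Hessian at any point is diag(phi_aa, phi_bb) = diag(-18(2a + 7), 4(3b^2 - 13)).
At (-3, 4): H = diag(-18, 140).
The eigenvalues have opposite signs, so H is indefinite: a saddle point.

saddle point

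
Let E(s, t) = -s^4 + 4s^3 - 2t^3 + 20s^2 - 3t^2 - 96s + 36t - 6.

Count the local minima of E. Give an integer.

E separates as a function of s plus a function of t, so ∇E=0 decouples.
∂E/∂s = -4(s - 4)(s - 2)(s + 3) = 0 at s ∈ {-3, 2, 4}; ∂E/∂t = -6(t - 2)(t + 3) = 0 at t ∈ {-3, 2}.
The Hessian is diagonal: diag(E_ss, E_tt). Second derivatives: E_ss(-3)=-140, E_ss(2)=40, E_ss(4)=-56; E_tt(-3)=30, E_tt(2)=-30.
Local minima occur where both diagonal entries positive: (2, -3). Count: 1.

1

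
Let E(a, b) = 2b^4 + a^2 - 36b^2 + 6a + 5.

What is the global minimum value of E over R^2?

E(a,b) separates as P(a) + Q(b) + 5, so its minimum is min P + min Q + 5.
P'(a) = 2a + 6 vanishes at a ∈ {-3}; Q'(b) = 8b(b - 3)(b + 3) vanishes at b ∈ {-3, 0, 3}.
Local minima of P (where P''>0): P(-3)=-9. Local minima of Q: Q(-3)=-162, Q(3)=-162.
So the global minimum of E is P(-3) + Q(-3) + 5 = -9 − 162 + 5 = -166, attained at (-3, -3).

-166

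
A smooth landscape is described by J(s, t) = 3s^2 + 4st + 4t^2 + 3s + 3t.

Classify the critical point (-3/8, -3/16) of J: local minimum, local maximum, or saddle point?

local minimum

The Hessian of J is constant: H = [[6, 4], [4, 8]].
det(H) = 6·8 − 4² = 32.
det(H) > 0 and tr(H) = 14 > 0, so H is positive definite and the point is a local minimum.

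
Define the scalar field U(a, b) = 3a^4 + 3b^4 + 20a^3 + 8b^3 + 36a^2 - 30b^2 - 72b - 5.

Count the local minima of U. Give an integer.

4

U separates as a function of a plus a function of b, so ∇U=0 decouples.
∂U/∂a = 12a(a + 2)(a + 3) = 0 at a ∈ {-3, -2, 0}; ∂U/∂b = 12(b - 2)(b + 1)(b + 3) = 0 at b ∈ {-3, -1, 2}.
The Hessian is diagonal: diag(U_aa, U_bb). Second derivatives: U_aa(-3)=36, U_aa(-2)=-24, U_aa(0)=72; U_bb(-3)=120, U_bb(-1)=-72, U_bb(2)=180.
Local minima occur where both diagonal entries positive: (-3, -3), (-3, 2), (0, -3), (0, 2). Count: 4.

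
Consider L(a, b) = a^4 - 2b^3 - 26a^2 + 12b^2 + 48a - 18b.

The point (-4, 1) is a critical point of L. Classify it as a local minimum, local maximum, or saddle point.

The mixed partial ∂²L/∂a∂b is 0, so the Hessian at any point is diag(L_aa, L_bb) = diag(4(3a^2 - 13), 12(-b + 2)).
At (-4, 1): H = diag(140, 12).
Both eigenvalues are positive, so H is positive definite: a local minimum.

local minimum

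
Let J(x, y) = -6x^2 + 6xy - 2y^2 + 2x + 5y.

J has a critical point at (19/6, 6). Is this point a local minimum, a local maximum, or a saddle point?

local maximum

The Hessian of J is constant: H = [[-12, 6], [6, -4]].
det(H) = (-12)·(-4) − 6² = 12.
det(H) > 0 and tr(H) = -16 < 0, so H is negative definite and the point is a local maximum.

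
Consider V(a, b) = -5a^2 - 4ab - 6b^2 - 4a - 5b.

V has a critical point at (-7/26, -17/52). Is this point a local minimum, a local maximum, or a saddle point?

local maximum

The Hessian of V is constant: H = [[-10, -4], [-4, -12]].
det(H) = (-10)·(-12) − (-4)² = 104.
det(H) > 0 and tr(H) = -22 < 0, so H is negative definite and the point is a local maximum.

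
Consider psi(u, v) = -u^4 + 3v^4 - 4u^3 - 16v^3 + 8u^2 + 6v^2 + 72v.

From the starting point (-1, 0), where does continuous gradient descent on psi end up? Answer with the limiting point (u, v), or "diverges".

psi is separable, so gradient descent decouples: u follows -∂psi/∂u, v follows -∂psi/∂v.
∂psi/∂u = -4u(u - 1)(u + 4); at u=-1 this is -24, so u increases.
∂psi/∂v = 12(v - 3)(v - 2)(v + 1); at v=0 this is 72, so v decreases.
u converges to its nearest critical value 0 (a local min of the u-part); v converges to -1. The iterate converges to (0, -1).

(0, -1)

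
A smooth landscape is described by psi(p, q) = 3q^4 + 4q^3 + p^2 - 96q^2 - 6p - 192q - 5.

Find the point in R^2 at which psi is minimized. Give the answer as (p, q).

(3, 4)

psi(p,q) separates as A(p) + B(q) − 5, so its minimum is min A + min B − 5.
A'(p) = 2p - 6 vanishes at p ∈ {3}; B'(q) = 12(q - 4)(q + 1)(q + 4) vanishes at q ∈ {-4, -1, 4}.
Local minima of A (where A''>0): A(3)=-9. Local minima of B: B(-4)=-256, B(4)=-1280.
So the global minimum of psi is A(3) + B(4) − 5 = -9 − 1280 − 5 = -1294, attained at (3, 4).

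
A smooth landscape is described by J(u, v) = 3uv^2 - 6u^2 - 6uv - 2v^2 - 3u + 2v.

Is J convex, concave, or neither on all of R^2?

neither

The term 3uv^2 is cubic, so the Hessian is not constant.
∂²J/∂v² = 6u - 4, which takes both signs as u varies (negative for sufficiently negative u). A diagonal entry of the Hessian changing sign means the Hessian is neither positive- nor negative-semidefinite on all of R^2.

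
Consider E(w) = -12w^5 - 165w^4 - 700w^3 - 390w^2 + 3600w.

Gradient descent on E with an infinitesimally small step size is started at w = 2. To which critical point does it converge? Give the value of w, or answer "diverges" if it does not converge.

E'(w) = -60(w - 1)(w + 3)(w + 4)(w + 5), so E'(2) = -12600.
Gradient descent moves in the -E' direction, i.e. w is increasing.
There is no critical point above w=2, and E' keeps the same sign, so the iterate runs off to +∞.

diverges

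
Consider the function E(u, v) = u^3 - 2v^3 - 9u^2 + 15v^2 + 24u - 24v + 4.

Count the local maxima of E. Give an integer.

E separates as a function of u plus a function of v, so ∇E=0 decouples.
∂E/∂u = 3(u - 4)(u - 2) = 0 at u ∈ {2, 4}; ∂E/∂v = -6(v - 4)(v - 1) = 0 at v ∈ {1, 4}.
The Hessian is diagonal: diag(E_uu, E_vv). Second derivatives: E_uu(2)=-6, E_uu(4)=6; E_vv(1)=18, E_vv(4)=-18.
Local maxima occur where both diagonal entries negative: (2, 4). Count: 1.

1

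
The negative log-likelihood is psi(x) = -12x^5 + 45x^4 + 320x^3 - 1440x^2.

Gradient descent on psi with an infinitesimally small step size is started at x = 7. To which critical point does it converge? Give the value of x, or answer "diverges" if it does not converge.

psi'(x) = -60x(x - 4)(x - 3)(x + 4), so psi'(7) = -55440.
Gradient descent moves in the -psi' direction, i.e. x is increasing.
There is no critical point above x=7, and psi' keeps the same sign, so the iterate runs off to +∞.

diverges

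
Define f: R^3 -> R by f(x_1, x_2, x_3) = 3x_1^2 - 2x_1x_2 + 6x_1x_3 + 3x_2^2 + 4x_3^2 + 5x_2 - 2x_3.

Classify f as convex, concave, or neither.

f is quadratic, so its Hessian is the constant matrix H = [[6, -2, 6], [-2, 6, 0], [6, 0, 8]].
Leading principal minors: 6, 32, 40.
All positive ⇒ H ≻ 0 ⇒ convex.

convex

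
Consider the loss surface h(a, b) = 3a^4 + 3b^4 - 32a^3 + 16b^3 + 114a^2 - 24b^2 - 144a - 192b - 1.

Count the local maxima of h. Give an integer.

h separates as a function of a plus a function of b, so ∇h=0 decouples.
∂h/∂a = 12(a - 4)(a - 3)(a - 1) = 0 at a ∈ {1, 3, 4}; ∂h/∂b = 12(b - 2)(b + 2)(b + 4) = 0 at b ∈ {-4, -2, 2}.
The Hessian is diagonal: diag(h_aa, h_bb). Second derivatives: h_aa(1)=72, h_aa(3)=-24, h_aa(4)=36; h_bb(-4)=144, h_bb(-2)=-96, h_bb(2)=288.
Local maxima occur where both diagonal entries negative: (3, -2). Count: 1.

1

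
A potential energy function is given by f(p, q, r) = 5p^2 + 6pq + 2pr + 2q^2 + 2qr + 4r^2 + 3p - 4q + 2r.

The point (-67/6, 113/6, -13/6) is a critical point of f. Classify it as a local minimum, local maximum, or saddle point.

local minimum

The Hessian is constant: H = [[10, 6, 2], [6, 4, 2], [2, 2, 8]].
Leading principal minors: Δ₁ = 10, Δ₂ = 4, Δ₃ = 24.
All leading minors are positive, so H is positive definite: a local minimum.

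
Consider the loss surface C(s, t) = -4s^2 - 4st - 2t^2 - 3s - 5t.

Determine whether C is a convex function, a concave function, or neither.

C is quadratic, so its Hessian is the constant matrix H = [[-8, -4], [-4, -4]].
det(H) = 16, tr(H) = -12.
det(H) > 0 and tr(H) < 0, so H is negative definite everywhere: concave.

concave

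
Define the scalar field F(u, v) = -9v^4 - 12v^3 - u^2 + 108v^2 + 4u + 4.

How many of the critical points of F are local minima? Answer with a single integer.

F separates as a function of u plus a function of v, so ∇F=0 decouples.
∂F/∂u = -2(u - 2) = 0 at u ∈ {2}; ∂F/∂v = -36v(v - 2)(v + 3) = 0 at v ∈ {-3, 0, 2}.
The Hessian is diagonal: diag(F_uu, F_vv). Second derivatives: F_uu(2)=-2; F_vv(-3)=-540, F_vv(0)=216, F_vv(2)=-360.
Local minima occur where both diagonal entries positive: none. Count: 0.

0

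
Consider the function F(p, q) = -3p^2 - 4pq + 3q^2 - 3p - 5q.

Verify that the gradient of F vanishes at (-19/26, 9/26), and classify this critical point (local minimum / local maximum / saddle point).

∇F = (-6p - 4q - 3, -4p + 6q - 5); substituting (-19/26, 9/26) gives ∇F = (0, 0), so (-19/26, 9/26) is indeed a critical point.
The Hessian of F is constant: H = [[-6, -4], [-4, 6]].
det(H) = (-6)·6 − (-4)² = -52.
Since det(H) < 0, H is indefinite and the critical point is a saddle point.

saddle point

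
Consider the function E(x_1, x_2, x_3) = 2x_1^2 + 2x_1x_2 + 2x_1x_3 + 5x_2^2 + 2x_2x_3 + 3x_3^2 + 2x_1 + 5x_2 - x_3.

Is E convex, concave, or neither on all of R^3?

convex

E is quadratic, so its Hessian is the constant matrix H = [[4, 2, 2], [2, 10, 2], [2, 2, 6]].
Leading principal minors: 4, 36, 176.
All positive ⇒ H ≻ 0 ⇒ convex.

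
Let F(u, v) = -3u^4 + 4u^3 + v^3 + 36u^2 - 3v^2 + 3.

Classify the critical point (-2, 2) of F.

The mixed partial ∂²F/∂u∂v is 0, so the Hessian at any point is diag(F_uu, F_vv) = diag(12(-3u^2 + 2u + 6), 6(v - 1)).
At (-2, 2): H = diag(-120, 6).
The eigenvalues have opposite signs, so H is indefinite: a saddle point.

saddle point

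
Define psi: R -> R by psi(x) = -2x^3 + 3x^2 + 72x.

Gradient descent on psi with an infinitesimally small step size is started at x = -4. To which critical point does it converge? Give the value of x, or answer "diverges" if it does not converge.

-3

psi'(x) = -6(x - 4)(x + 3), so psi'(-4) = -48.
Gradient descent moves in the -psi' direction, i.e. x is increasing.
The nearest critical point in that direction is x = -3, where psi'' = 42 > 0 (a local minimum). The iterate converges there.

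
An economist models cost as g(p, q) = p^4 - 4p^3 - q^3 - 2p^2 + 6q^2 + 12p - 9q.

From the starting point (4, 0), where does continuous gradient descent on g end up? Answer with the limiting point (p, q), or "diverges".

g is separable, so gradient descent decouples: p follows -∂g/∂p, q follows -∂g/∂q.
∂g/∂p = 4(p - 3)(p - 1)(p + 1); at p=4 this is 60, so p decreases.
∂g/∂q = -3(q - 3)(q - 1); at q=0 this is -9, so q increases.
p converges to its nearest critical value 3 (a local min of the p-part); q converges to 1. The iterate converges to (3, 1).

(3, 1)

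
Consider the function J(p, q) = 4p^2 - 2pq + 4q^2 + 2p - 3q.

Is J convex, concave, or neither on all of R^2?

convex

J is quadratic, so its Hessian is the constant matrix H = [[8, -2], [-2, 8]].
det(H) = 60, tr(H) = 16.
det(H) > 0 and tr(H) > 0, so H is positive definite everywhere: convex.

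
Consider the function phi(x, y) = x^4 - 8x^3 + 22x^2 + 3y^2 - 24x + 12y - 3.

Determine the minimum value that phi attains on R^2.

-24

phi(x,y) separates as P(x) + Q(y) − 3, so its minimum is min P + min Q − 3.
P'(x) = 4(x - 3)(x - 2)(x - 1) vanishes at x ∈ {1, 2, 3}; Q'(y) = 6y + 12 vanishes at y ∈ {-2}.
Local minima of P (where P''>0): P(1)=-9, P(3)=-9. Local minima of Q: Q(-2)=-12.
So the global minimum of phi is P(1) + Q(-2) − 3 = -9 − 12 − 3 = -24, attained at (1, -2).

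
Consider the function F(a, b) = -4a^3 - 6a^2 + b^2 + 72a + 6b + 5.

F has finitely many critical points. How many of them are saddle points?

F separates as a function of a plus a function of b, so ∇F=0 decouples.
∂F/∂a = -12(a - 2)(a + 3) = 0 at a ∈ {-3, 2}; ∂F/∂b = 2(b + 3) = 0 at b ∈ {-3}.
The Hessian is diagonal: diag(F_aa, F_bb). Second derivatives: F_aa(-3)=60, F_aa(2)=-60; F_bb(-3)=2.
Saddle points occur where the two diagonal entries have opposite signs: (2, -3). Count: 1.

1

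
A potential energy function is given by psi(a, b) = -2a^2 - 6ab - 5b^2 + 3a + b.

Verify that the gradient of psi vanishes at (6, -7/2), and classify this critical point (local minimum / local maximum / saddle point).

∇psi = (-4a - 6b + 3, -6a - 10b + 1); substituting (6, -7/2) gives ∇psi = (0, 0), so (6, -7/2) is indeed a critical point.
The Hessian of psi is constant: H = [[-4, -6], [-6, -10]].
det(H) = (-4)·(-10) − (-6)² = 4.
det(H) > 0 and tr(H) = -14 < 0, so H is negative definite and the point is a local maximum.

local maximum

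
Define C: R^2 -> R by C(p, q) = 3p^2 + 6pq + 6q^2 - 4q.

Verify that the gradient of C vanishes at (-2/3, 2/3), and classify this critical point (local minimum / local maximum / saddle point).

local minimum

∇C = (6p + 6q, 6p + 12q - 4); substituting (-2/3, 2/3) gives ∇C = (0, 0), so (-2/3, 2/3) is indeed a critical point.
The Hessian of C is constant: H = [[6, 6], [6, 12]].
det(H) = 6·12 − 6² = 36.
det(H) > 0 and tr(H) = 18 > 0, so H is positive definite and the point is a local minimum.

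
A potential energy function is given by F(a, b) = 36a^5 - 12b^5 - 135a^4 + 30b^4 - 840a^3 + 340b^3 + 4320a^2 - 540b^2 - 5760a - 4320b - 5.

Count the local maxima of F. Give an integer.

4

F separates as a function of a plus a function of b, so ∇F=0 decouples.
∂F/∂a = 180(a - 4)(a - 2)(a - 1)(a + 4) = 0 at a ∈ {-4, 1, 2, 4}; ∂F/∂b = -60(b - 4)(b - 3)(b + 2)(b + 3) = 0 at b ∈ {-3, -2, 3, 4}.
The Hessian is diagonal: diag(F_aa, F_bb). Second derivatives: F_aa(-4)=-43200, F_aa(1)=2700, F_aa(2)=-2160, F_aa(4)=8640; F_bb(-3)=2520, F_bb(-2)=-1800, F_bb(3)=1800, F_bb(4)=-2520.
Local maxima occur where both diagonal entries negative: (-4, -2), (-4, 4), (2, -2), (2, 4). Count: 4.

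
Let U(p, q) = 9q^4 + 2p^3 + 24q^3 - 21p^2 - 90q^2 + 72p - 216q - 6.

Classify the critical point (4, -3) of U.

local minimum

The mixed partial ∂²U/∂p∂q is 0, so the Hessian at any point is diag(U_pp, U_qq) = diag(6(2p - 7), 36(3q^2 + 4q - 5)).
At (4, -3): H = diag(6, 360).
Both eigenvalues are positive, so H is positive definite: a local minimum.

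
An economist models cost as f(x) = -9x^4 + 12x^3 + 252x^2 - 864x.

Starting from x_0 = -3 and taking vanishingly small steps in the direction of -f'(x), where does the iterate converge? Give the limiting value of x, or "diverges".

2

f'(x) = -36(x - 3)(x - 2)(x + 4), so f'(-3) = -1080.
Gradient descent moves in the -f' direction, i.e. x is increasing.
The nearest critical point in that direction is x = 2, where f'' = 216 > 0 (a local minimum). The iterate converges there.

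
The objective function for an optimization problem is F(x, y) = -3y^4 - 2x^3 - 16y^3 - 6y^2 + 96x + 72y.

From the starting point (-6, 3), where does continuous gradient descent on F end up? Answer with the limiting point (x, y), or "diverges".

F is separable, so gradient descent decouples: x follows -∂F/∂x, y follows -∂F/∂y.
∂F/∂x = -6(x - 4)(x + 4); at x=-6 this is -120, so x increases.
∂F/∂y = -12(y - 1)(y + 2)(y + 3); at y=3 this is -720, so y increases.
The y-coordinate has no critical point in that direction and runs off to infinity.

diverges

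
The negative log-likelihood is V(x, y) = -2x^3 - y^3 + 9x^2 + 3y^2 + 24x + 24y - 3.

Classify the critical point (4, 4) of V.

local maximum

The mixed partial ∂²V/∂x∂y is 0, so the Hessian at any point is diag(V_xx, V_yy) = diag(6(-2x + 3), 6(-y + 1)).
At (4, 4): H = diag(-30, -18).
Both eigenvalues are negative, so H is negative definite: a local maximum.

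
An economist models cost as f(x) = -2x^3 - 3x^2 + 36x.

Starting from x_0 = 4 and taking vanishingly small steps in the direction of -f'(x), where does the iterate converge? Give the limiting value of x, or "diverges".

diverges

f'(x) = -6(x - 2)(x + 3), so f'(4) = -84.
Gradient descent moves in the -f' direction, i.e. x is increasing.
There is no critical point above x=4, and f' keeps the same sign, so the iterate runs off to +∞.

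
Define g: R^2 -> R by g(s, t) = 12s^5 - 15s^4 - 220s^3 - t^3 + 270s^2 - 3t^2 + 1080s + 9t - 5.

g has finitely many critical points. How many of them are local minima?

2

g separates as a function of s plus a function of t, so ∇g=0 decouples.
∂g/∂s = 60(s - 3)(s - 2)(s + 1)(s + 3) = 0 at s ∈ {-3, -1, 2, 3}; ∂g/∂t = -3(t - 1)(t + 3) = 0 at t ∈ {-3, 1}.
The Hessian is diagonal: diag(g_ss, g_tt). Second derivatives: g_ss(-3)=-3600, g_ss(-1)=1440, g_ss(2)=-900, g_ss(3)=1440; g_tt(-3)=12, g_tt(1)=-12.
Local minima occur where both diagonal entries positive: (-1, -3), (3, -3). Count: 2.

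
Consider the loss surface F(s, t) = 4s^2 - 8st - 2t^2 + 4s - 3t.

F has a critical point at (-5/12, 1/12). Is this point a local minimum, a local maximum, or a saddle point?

The Hessian of F is constant: H = [[8, -8], [-8, -4]].
det(H) = 8·(-4) − (-8)² = -96.
Since det(H) < 0, H is indefinite and the critical point is a saddle point.

saddle point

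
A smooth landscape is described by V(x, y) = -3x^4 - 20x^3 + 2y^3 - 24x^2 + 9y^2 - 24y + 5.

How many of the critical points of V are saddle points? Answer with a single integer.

V separates as a function of x plus a function of y, so ∇V=0 decouples.
∂V/∂x = -12x(x + 1)(x + 4) = 0 at x ∈ {-4, -1, 0}; ∂V/∂y = 6(y - 1)(y + 4) = 0 at y ∈ {-4, 1}.
The Hessian is diagonal: diag(V_xx, V_yy). Second derivatives: V_xx(-4)=-144, V_xx(-1)=36, V_xx(0)=-48; V_yy(-4)=-30, V_yy(1)=30.
Saddle points occur where the two diagonal entries have opposite signs: (-4, 1), (-1, -4), (0, 1). Count: 3.

3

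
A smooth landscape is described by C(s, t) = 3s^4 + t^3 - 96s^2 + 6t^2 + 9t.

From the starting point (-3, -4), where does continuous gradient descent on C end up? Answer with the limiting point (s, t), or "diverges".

diverges

C is separable, so gradient descent decouples: s follows -∂C/∂s, t follows -∂C/∂t.
∂C/∂s = 12s(s - 4)(s + 4); at s=-3 this is 252, so s decreases.
∂C/∂t = 3(t + 1)(t + 3); at t=-4 this is 9, so t decreases.
The t-coordinate has no critical point in that direction and runs off to infinity.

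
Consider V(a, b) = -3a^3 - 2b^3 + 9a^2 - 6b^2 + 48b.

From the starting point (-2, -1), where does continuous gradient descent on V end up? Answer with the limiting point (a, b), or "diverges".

(0, -4)

V is separable, so gradient descent decouples: a follows -∂V/∂a, b follows -∂V/∂b.
∂V/∂a = -9a(a - 2); at a=-2 this is -72, so a increases.
∂V/∂b = -6(b - 2)(b + 4); at b=-1 this is 54, so b decreases.
a converges to its nearest critical value 0 (a local min of the a-part); b converges to -4. The iterate converges to (0, -4).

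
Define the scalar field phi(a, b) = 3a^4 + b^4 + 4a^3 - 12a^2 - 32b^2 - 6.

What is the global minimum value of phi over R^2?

-294

phi(a,b) separates as P(a) + Q(b) − 6, so its minimum is min P + min Q − 6.
P'(a) = 12a(a - 1)(a + 2) vanishes at a ∈ {-2, 0, 1}; Q'(b) = 4b(b - 4)(b + 4) vanishes at b ∈ {-4, 0, 4}.
Local minima of P (where P''>0): P(-2)=-32, P(1)=-5. Local minima of Q: Q(-4)=-256, Q(4)=-256.
So the global minimum of phi is P(-2) + Q(-4) − 6 = -32 − 256 − 6 = -294, attained at (-2, -4).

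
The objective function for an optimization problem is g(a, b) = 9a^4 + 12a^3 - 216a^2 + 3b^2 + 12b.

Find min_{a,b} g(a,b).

-1932

g(a,b) separates as P(a) + Q(b), so its minimum is min P + min Q.
P'(a) = 36a(a - 3)(a + 4) vanishes at a ∈ {-4, 0, 3}; Q'(b) = 6b + 12 vanishes at b ∈ {-2}.
Local minima of P (where P''>0): P(-4)=-1920, P(3)=-891. Local minima of Q: Q(-2)=-12.
So the global minimum of g is P(-4) + Q(-2) = -1920 − 12 = -1932, attained at (-4, -2).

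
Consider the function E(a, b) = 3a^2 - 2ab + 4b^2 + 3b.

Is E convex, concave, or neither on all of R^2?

E is quadratic, so its Hessian is the constant matrix H = [[6, -2], [-2, 8]].
det(H) = 44, tr(H) = 14.
det(H) > 0 and tr(H) > 0, so H is positive definite everywhere: convex.

convex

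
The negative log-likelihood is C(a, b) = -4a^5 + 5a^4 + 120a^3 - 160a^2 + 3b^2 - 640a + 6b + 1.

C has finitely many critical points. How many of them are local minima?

C separates as a function of a plus a function of b, so ∇C=0 decouples.
∂C/∂a = -20(a - 4)(a - 2)(a + 1)(a + 4) = 0 at a ∈ {-4, -1, 2, 4}; ∂C/∂b = 6(b + 1) = 0 at b ∈ {-1}.
The Hessian is diagonal: diag(C_aa, C_bb). Second derivatives: C_aa(-4)=2880, C_aa(-1)=-900, C_aa(2)=720, C_aa(4)=-1600; C_bb(-1)=6.
Local minima occur where both diagonal entries positive: (-4, -1), (2, -1). Count: 2.

2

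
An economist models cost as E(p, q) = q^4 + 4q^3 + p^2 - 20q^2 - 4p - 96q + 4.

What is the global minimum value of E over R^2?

-279

E(p,q) separates as A(p) + B(q) + 4, so its minimum is min A + min B + 4.
A'(p) = 2p - 4 vanishes at p ∈ {2}; B'(q) = 4(q - 3)(q + 2)(q + 4) vanishes at q ∈ {-4, -2, 3}.
Local minima of A (where A''>0): A(2)=-4. Local minima of B: B(-4)=64, B(3)=-279.
So the global minimum of E is A(2) + B(3) + 4 = -4 − 279 + 4 = -279, attained at (2, 3).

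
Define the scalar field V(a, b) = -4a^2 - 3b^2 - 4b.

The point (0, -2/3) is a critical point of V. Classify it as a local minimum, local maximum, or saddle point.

local maximum

The Hessian of V is constant: H = [[-8, 0], [0, -6]].
det(H) = (-8)·(-6) − 0² = 48.
det(H) > 0 and tr(H) = -14 < 0, so H is negative definite and the point is a local maximum.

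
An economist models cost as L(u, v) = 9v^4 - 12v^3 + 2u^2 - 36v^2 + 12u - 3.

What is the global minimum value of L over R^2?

-117

L(u,v) separates as P(u) + Q(v) − 3, so its minimum is min P + min Q − 3.
P'(u) = 4u + 12 vanishes at u ∈ {-3}; Q'(v) = 36v(v - 2)(v + 1) vanishes at v ∈ {-1, 0, 2}.
Local minima of P (where P''>0): P(-3)=-18. Local minima of Q: Q(-1)=-15, Q(2)=-96.
So the global minimum of L is P(-3) + Q(2) − 3 = -18 − 96 − 3 = -117, attained at (-3, 2).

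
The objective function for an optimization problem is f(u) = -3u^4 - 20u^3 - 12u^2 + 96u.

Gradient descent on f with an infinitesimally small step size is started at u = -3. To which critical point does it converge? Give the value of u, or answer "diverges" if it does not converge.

-2

f'(u) = -12(u - 1)(u + 2)(u + 4), so f'(-3) = -48.
Gradient descent moves in the -f' direction, i.e. u is increasing.
The nearest critical point in that direction is u = -2, where f'' = 72 > 0 (a local minimum). The iterate converges there.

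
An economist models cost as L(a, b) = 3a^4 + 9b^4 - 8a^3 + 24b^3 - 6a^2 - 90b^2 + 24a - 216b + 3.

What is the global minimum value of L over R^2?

L(a,b) separates as P(a) + Q(b) + 3, so its minimum is min P + min Q + 3.
P'(a) = 12(a - 2)(a - 1)(a + 1) vanishes at a ∈ {-1, 1, 2}; Q'(b) = 36(b - 2)(b + 1)(b + 3) vanishes at b ∈ {-3, -1, 2}.
Local minima of P (where P''>0): P(-1)=-19, P(2)=8. Local minima of Q: Q(-3)=-81, Q(2)=-456.
So the global minimum of L is P(-1) + Q(2) + 3 = -19 − 456 + 3 = -472, attained at (-1, 2).

-472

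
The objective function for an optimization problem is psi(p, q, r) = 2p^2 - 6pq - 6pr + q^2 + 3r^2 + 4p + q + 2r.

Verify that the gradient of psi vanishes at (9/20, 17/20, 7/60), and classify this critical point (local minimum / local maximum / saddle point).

∇psi = (4p - 6q - 6r + 4, -6p + 2q + 1, -6p + 6r + 2); substituting (9/20, 17/20, 7/60) gives ∇psi = (0, 0, 0), so (9/20, 17/20, 7/60) is indeed a critical point.
The Hessian is constant: H = [[4, -6, -6], [-6, 2, 0], [-6, 0, 6]].
Leading principal minors: Δ₁ = 4, Δ₂ = -28, Δ₃ = -240.
The minors fit neither the all-positive nor the alternating-sign pattern, so H is indefinite: a saddle point.

saddle point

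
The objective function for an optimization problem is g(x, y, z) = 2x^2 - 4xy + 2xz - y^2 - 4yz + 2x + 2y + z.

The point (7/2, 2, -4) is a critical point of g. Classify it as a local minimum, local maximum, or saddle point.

saddle point

The Hessian is constant: H = [[4, -4, 2], [-4, -2, -4], [2, -4, 0]].
Leading principal minors: Δ₁ = 4, Δ₂ = -24, Δ₃ = 8.
The minors fit neither the all-positive nor the alternating-sign pattern, so H is indefinite: a saddle point.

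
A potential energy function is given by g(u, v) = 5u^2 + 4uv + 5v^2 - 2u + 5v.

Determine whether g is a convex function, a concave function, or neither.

g is quadratic, so its Hessian is the constant matrix H = [[10, 4], [4, 10]].
det(H) = 84, tr(H) = 20.
det(H) > 0 and tr(H) > 0, so H is positive definite everywhere: convex.

convex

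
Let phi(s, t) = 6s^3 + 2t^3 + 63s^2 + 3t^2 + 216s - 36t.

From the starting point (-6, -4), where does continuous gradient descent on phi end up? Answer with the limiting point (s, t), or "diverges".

diverges

phi is separable, so gradient descent decouples: s follows -∂phi/∂s, t follows -∂phi/∂t.
∂phi/∂s = 18(s + 3)(s + 4); at s=-6 this is 108, so s decreases.
∂phi/∂t = 6(t - 2)(t + 3); at t=-4 this is 36, so t decreases.
The s-coordinate has no critical point in that direction and runs off to infinity.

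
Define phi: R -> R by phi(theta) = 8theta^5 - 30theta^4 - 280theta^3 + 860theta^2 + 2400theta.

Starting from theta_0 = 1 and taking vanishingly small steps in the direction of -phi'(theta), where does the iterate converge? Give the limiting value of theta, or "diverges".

phi'(theta) = 40(theta - 5)(theta - 3)(theta + 1)(theta + 4), so phi'(1) = 3200.
Gradient descent moves in the -phi' direction, i.e. theta is decreasing.
The nearest critical point in that direction is theta = -1, where phi'' = 2880 > 0 (a local minimum). The iterate converges there.

-1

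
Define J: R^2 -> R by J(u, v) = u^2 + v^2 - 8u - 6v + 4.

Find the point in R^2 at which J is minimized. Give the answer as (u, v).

(4, 3)

J(u,v) separates as P(u) + Q(v) + 4, so its minimum is min P + min Q + 4.
P'(u) = 2u - 8 vanishes at u ∈ {4}; Q'(v) = 2v - 6 vanishes at v ∈ {3}.
Local minima of P (where P''>0): P(4)=-16. Local minima of Q: Q(3)=-9.
So the global minimum of J is P(4) + Q(3) + 4 = -16 − 9 + 4 = -21, attained at (4, 3).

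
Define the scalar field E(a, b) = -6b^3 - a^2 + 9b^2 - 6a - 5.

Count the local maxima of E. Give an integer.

E separates as a function of a plus a function of b, so ∇E=0 decouples.
∂E/∂a = -2(a + 3) = 0 at a ∈ {-3}; ∂E/∂b = -18b(b - 1) = 0 at b ∈ {0, 1}.
The Hessian is diagonal: diag(E_aa, E_bb). Second derivatives: E_aa(-3)=-2; E_bb(0)=18, E_bb(1)=-18.
Local maxima occur where both diagonal entries negative: (-3, 1). Count: 1.

1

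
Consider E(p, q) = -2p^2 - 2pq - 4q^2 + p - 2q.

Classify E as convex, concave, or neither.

concave

E is quadratic, so its Hessian is the constant matrix H = [[-4, -2], [-2, -8]].
det(H) = 28, tr(H) = -12.
det(H) > 0 and tr(H) < 0, so H is negative definite everywhere: concave.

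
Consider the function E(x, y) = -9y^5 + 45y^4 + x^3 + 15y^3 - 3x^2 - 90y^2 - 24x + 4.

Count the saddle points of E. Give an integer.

4

E separates as a function of x plus a function of y, so ∇E=0 decouples.
∂E/∂x = 3(x - 4)(x + 2) = 0 at x ∈ {-2, 4}; ∂E/∂y = -45y(y - 4)(y - 1)(y + 1) = 0 at y ∈ {-1, 0, 1, 4}.
The Hessian is diagonal: diag(E_xx, E_yy). Second derivatives: E_xx(-2)=-18, E_xx(4)=18; E_yy(-1)=450, E_yy(0)=-180, E_yy(1)=270, E_yy(4)=-2700.
Saddle points occur where the two diagonal entries have opposite signs: (-2, -1), (-2, 1), (4, 0), (4, 4). Count: 4.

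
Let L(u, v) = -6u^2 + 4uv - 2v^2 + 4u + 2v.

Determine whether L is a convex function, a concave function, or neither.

concave

L is quadratic, so its Hessian is the constant matrix H = [[-12, 4], [4, -4]].
det(H) = 32, tr(H) = -16.
det(H) > 0 and tr(H) < 0, so H is negative definite everywhere: concave.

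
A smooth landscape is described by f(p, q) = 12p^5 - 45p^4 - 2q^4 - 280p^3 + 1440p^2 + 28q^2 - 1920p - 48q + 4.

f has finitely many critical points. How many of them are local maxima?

f separates as a function of p plus a function of q, so ∇f=0 decouples.
∂f/∂p = 60(p - 4)(p - 2)(p - 1)(p + 4) = 0 at p ∈ {-4, 1, 2, 4}; ∂f/∂q = -8(q - 2)(q - 1)(q + 3) = 0 at q ∈ {-3, 1, 2}.
The Hessian is diagonal: diag(f_pp, f_qq). Second derivatives: f_pp(-4)=-14400, f_pp(1)=900, f_pp(2)=-720, f_pp(4)=2880; f_qq(-3)=-160, f_qq(1)=32, f_qq(2)=-40.
Local maxima occur where both diagonal entries negative: (-4, -3), (-4, 2), (2, -3), (2, 2). Count: 4.

4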